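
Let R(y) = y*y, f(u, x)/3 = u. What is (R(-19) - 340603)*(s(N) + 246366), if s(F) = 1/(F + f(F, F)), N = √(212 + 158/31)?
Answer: -83824060572 - 170121*√208630/13460 ≈ -8.3824e+10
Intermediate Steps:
f(u, x) = 3*u
R(y) = y²
N = √208630/31 (N = √(212 + 158*(1/31)) = √(212 + 158/31) = √(6730/31) = √208630/31 ≈ 14.734)
s(F) = 1/(4*F) (s(F) = 1/(F + 3*F) = 1/(4*F))
(R(-19) - 340603)*(s(N) + 246366) = ((-19)² - 340603)*(1/(4*((√208630/31))) + 246366) = (361 - 340603)*((√208630/6730)/4 + 246366) = -340242*(√208630/26920 + 246366) = -340242*(246366 + √208630/26920) = -83824060572 - 170121*√208630/13460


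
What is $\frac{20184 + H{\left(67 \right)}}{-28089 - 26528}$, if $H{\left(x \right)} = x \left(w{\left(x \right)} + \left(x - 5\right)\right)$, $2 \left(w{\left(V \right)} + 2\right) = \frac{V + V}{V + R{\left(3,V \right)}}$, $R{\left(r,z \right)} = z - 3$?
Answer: $- \frac{3175213}{7154827} \approx -0.44379$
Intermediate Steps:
$R{\left(r,z \right)} = -3 + z$
$w{\left(V \right)} = -2 + \frac{V}{-3 + 2 V}$ ($w{\left(V \right)} = -2 + \frac{\left(V + V\right) \frac{1}{V + \left(-3 + V\right)}}{2} = -2 + \frac{2 V \frac{1}{-3 + 2 V}}{2} = -2 + \frac{V}{-3 + 2 V}$)
$H{\left(x \right)} = x \left(-5 + x + \frac{3 \left(2 - x\right)}{-3 + 2 x}\right)$ ($H{\left(x \right)} = x \left(\frac{3 \left(2 - x\right)}{-3 + 2 x} + \left(x - 5\right)\right) = x \left(\frac{3 \left(2 - x\right)}{-3 + 2 x} + \left(-5 + x\right)\right) = x \left(-5 + x + \frac{3 \left(2 - x\right)}{-3 + 2 x}\right)$)
$\frac{20184 + H{\left(67 \right)}}{-28089 - 26528} = \frac{20184 + \frac{67 \left(21 - 1072 + 2 \cdot 67^{2}\right)}{-3 + 2 \cdot 67}}{-28089 - 26528} = \frac{20184 + \frac{67 \left(21 - 1072 + 2 \cdot 4489\right)}{-3 + 134}}{-54617} = \left(20184 + \frac{67 \left(21 - 1072 + 8978\right)}{131}\right) \left(- \frac{1}{54617}\right) = \left(20184 + 67 \cdot \frac{1}{131} \cdot 7927\right) \left(- \frac{1}{54617}\right) = \left(20184 + \frac{531109}{131}\right) \left(- \frac{1}{54617}\right) = \frac{3175213}{131} \left(- \frac{1}{54617}\right) = - \frac{3175213}{7154827}$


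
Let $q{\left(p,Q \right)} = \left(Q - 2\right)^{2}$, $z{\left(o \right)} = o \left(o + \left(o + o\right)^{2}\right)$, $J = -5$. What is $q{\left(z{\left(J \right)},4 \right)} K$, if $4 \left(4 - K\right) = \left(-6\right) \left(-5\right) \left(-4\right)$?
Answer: $136$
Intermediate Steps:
$z{\left(o \right)} = o \left(o + 4 o^{2}\right)$ ($z{\left(o \right)} = o \left(o + \left(2 o\right)^{2}\right) = o \left(o + 4 o^{2}\right)$)
$q{\left(p,Q \right)} = \left(-2 + Q\right)^{2}$
$K = 34$ ($K = 4 - \frac{\left(-6\right) \left(-5\right) \left(-4\right)}{4} = 4 - \frac{30 \left(-4\right)}{4} = 4 - -30 = 4 + 30 = 34$)
$q{\left(z{\left(J \right)},4 \right)} K = \left(-2 + 4\right)^{2} \cdot 34 = 2^{2} \cdot 34 = 4 \cdot 34 = 136$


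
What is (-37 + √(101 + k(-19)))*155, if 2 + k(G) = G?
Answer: -5735 + 620*√5 ≈ -4348.6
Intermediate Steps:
k(G) = -2 + G
(-37 + √(101 + k(-19)))*155 = (-37 + √(101 + (-2 - 19)))*155 = (-37 + √(101 - 21))*155 = (-37 + √80)*155 = (-37 + 4*√5)*155 = -5735 + 620*√5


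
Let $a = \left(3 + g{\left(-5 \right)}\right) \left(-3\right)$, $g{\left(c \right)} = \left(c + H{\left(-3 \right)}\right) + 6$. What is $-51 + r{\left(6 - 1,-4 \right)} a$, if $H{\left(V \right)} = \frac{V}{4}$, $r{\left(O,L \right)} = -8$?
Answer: $27$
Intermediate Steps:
$H{\left(V \right)} = \frac{V}{4}$ ($H{\left(V \right)} = V \frac{1}{4} = \frac{V}{4}$)
$g{\left(c \right)} = \frac{21}{4} + c$ ($g{\left(c \right)} = \left(c + \frac{1}{4} \left(-3\right)\right) + 6 = \left(c - \frac{3}{4}\right) + 6 = \left(- \frac{3}{4} + c\right) + 6 = \frac{21}{4} + c$)
$a = - \frac{39}{4}$ ($a = \left(3 + \left(\frac{21}{4} - 5\right)\right) \left(-3\right) = \left(3 + \frac{1}{4}\right) \left(-3\right) = \frac{13}{4} \left(-3\right) = - \frac{39}{4} \approx -9.75$)
$-51 + r{\left(6 - 1,-4 \right)} a = -51 - -78 = -51 + 78 = 27$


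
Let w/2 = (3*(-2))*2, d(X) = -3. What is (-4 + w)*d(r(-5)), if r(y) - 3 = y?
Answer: 84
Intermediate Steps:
r(y) = 3 + y
w = -24 (w = 2*((3*(-2))*2) = 2*(-6*2) = 2*(-12) = -24)
(-4 + w)*d(r(-5)) = (-4 - 24)*(-3) = -28*(-3) = 84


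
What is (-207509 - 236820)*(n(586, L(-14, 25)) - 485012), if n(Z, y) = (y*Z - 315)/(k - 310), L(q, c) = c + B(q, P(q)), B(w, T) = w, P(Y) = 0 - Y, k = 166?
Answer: 31035429341611/144 ≈ 2.1552e+11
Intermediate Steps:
P(Y) = -Y
L(q, c) = c + q
n(Z, y) = 35/16 - Z*y/144 (n(Z, y) = (y*Z - 315)/(166 - 310) = (Z*y - 315)/(-144) = (-315 + Z*y)*(-1/144) = 35/16 - Z*y/144)
(-207509 - 236820)*(n(586, L(-14, 25)) - 485012) = (-207509 - 236820)*((35/16 - 1/144*586*(25 - 14)) - 485012) = -444329*((35/16 - 1/144*586*11) - 485012) = -444329*((35/16 - 3223/72) - 485012) = -444329*(-6131/144 - 485012) = -444329*(-69847859/144) = 31035429341611/144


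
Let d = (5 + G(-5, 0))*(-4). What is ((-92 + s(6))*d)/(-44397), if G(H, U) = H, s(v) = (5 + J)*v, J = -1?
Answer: 0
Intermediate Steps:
s(v) = 4*v (s(v) = (5 - 1)*v = 4*v)
d = 0 (d = (5 - 5)*(-4) = 0*(-4) = 0)
((-92 + s(6))*d)/(-44397) = ((-92 + 4*6)*0)/(-44397) = ((-92 + 24)*0)*(-1/44397) = -68*0*(-1/44397) = 0*(-1/44397) = 0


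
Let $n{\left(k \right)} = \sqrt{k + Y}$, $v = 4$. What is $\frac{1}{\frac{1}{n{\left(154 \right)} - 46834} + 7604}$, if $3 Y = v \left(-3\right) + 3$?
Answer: $\frac{16678791524786}{126825530398347009} + \frac{\sqrt{151}}{126825530398347009} \approx 0.00013151$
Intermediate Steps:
$Y = -3$ ($Y = \frac{4 \left(-3\right) + 3}{3} = \frac{-12 + 3}{3} = \frac{1}{3} \left(-9\right) = -3$)
$n{\left(k \right)} = \sqrt{-3 + k}$ ($n{\left(k \right)} = \sqrt{k - 3} = \sqrt{-3 + k}$)
$\frac{1}{\frac{1}{n{\left(154 \right)} - 46834} + 7604} = \frac{1}{\frac{1}{\sqrt{-3 + 154} - 46834} + 7604} = \frac{1}{\frac{1}{\sqrt{151} - 46834} + 7604} = \frac{1}{\frac{1}{-46834 + \sqrt{151}} + 7604} = \frac{1}{7604 + \frac{1}{-46834 + \sqrt{151}}}$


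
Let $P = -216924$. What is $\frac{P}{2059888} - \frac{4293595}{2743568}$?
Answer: $- \frac{589966910137}{353215175024} \approx -1.6703$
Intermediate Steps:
$\frac{P}{2059888} - \frac{4293595}{2743568} = - \frac{216924}{2059888} - \frac{4293595}{2743568} = \left(-216924\right) \frac{1}{2059888} - \frac{4293595}{2743568} = - \frac{54231}{514972} - \frac{4293595}{2743568} = - \frac{589966910137}{353215175024}$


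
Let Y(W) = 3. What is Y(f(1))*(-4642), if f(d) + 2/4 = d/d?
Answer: -13926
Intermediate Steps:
f(d) = ½ (f(d) = -½ + d/d = -½ + 1 = ½)
Y(f(1))*(-4642) = 3*(-4642) = -13926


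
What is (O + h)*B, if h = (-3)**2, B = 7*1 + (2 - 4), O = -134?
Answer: -625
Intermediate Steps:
B = 5 (B = 7 - 2 = 5)
h = 9
(O + h)*B = (-134 + 9)*5 = -125*5 = -625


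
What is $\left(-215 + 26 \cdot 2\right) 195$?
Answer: $-31785$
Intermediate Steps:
$\left(-215 + 26 \cdot 2\right) 195 = \left(-215 + 52\right) 195 = \left(-163\right) 195 = -31785$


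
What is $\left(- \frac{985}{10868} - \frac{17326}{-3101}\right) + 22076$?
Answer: $\frac{744183267251}{33701668} \approx 22082.0$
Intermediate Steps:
$\left(- \frac{985}{10868} - \frac{17326}{-3101}\right) + 22076 = \left(\left(-985\right) \frac{1}{10868} - - \frac{17326}{3101}\right) + 22076 = \left(- \frac{985}{10868} + \frac{17326}{3101}\right) + 22076 = \frac{185244483}{33701668} + 22076 = \frac{744183267251}{33701668}$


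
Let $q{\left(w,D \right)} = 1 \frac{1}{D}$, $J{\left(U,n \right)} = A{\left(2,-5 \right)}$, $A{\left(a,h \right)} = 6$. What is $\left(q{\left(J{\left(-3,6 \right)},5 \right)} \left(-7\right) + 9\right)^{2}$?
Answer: $\frac{1444}{25} \approx 57.76$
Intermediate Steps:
$J{\left(U,n \right)} = 6$
$q{\left(w,D \right)} = \frac{1}{D}$
$\left(q{\left(J{\left(-3,6 \right)},5 \right)} \left(-7\right) + 9\right)^{2} = \left(\frac{1}{5} \left(-7\right) + 9\right)^{2} = \left(- \frac{7}{5} + 9\right)^{2} = \left(\frac{38}{5}\right)^{2} = \frac{1444}{25}$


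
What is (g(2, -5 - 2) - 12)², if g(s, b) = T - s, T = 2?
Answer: 144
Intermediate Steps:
g(s, b) = 2 - s
(g(2, -5 - 2) - 12)² = ((2 - 1*2) - 12)² = ((2 - 2) - 12)² = (0 - 12)² = (-12)² = 144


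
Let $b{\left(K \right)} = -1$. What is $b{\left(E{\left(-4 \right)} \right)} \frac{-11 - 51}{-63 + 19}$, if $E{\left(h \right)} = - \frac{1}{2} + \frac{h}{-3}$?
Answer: $- \frac{31}{22} \approx -1.4091$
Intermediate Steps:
$E{\left(h \right)} = - \frac{1}{2} - \frac{h}{3}$ ($E{\left(h \right)} = \left(-1\right) \frac{1}{2} + h \left(- \frac{1}{3}\right) = - \frac{1}{2} - \frac{h}{3}$)
$b{\left(E{\left(-4 \right)} \right)} \frac{-11 - 51}{-63 + 19} = - \frac{-11 - 51}{-63 + 19} = - \frac{-62}{-44} = - \frac{\left(-62\right) \left(-1\right)}{44} = \left(-1\right) \frac{31}{22} = - \frac{31}{22}$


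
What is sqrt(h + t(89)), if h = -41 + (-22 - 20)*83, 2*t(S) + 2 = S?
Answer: I*sqrt(13934)/2 ≈ 59.021*I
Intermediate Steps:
t(S) = -1 + S/2
h = -3527 (h = -41 - 42*83 = -41 - 3486 = -3527)
sqrt(h + t(89)) = sqrt(-3527 + (-1 + (1/2)*89)) = sqrt(-3527 + (-1 + 89/2)) = sqrt(-3527 + 87/2) = sqrt(-6967/2) = I*sqrt(13934)/2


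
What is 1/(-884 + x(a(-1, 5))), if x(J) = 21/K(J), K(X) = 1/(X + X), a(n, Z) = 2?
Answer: -1/800 ≈ -0.0012500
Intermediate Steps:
K(X) = 1/(2*X)
x(J) = 42*J (x(J) = 21/((1/(2*J))) = 21*(2*J) = 42*J)
1/(-884 + x(a(-1, 5))) = 1/(-884 + 42*2) = 1/(-884 + 84) = 1/(-800) = -1/800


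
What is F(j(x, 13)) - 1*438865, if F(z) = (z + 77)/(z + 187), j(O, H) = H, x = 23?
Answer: -8777291/20 ≈ -4.3886e+5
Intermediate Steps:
F(z) = (77 + z)/(187 + z)
F(j(x, 13)) - 1*438865 = (77 + 13)/(187 + 13) - 1*438865 = 90/200 - 438865 = (1/200)*90 - 438865 = 9/20 - 438865 = -8777291/20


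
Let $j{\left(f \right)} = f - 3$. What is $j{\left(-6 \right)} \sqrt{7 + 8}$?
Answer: $- 9 \sqrt{15} \approx -34.857$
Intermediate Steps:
$j{\left(f \right)} = -3 + f$
$j{\left(-6 \right)} \sqrt{7 + 8} = \left(-3 - 6\right) \sqrt{7 + 8} = - 9 \sqrt{15}$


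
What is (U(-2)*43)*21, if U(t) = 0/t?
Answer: 0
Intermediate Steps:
U(t) = 0
(U(-2)*43)*21 = (0*43)*21 = 0*21 = 0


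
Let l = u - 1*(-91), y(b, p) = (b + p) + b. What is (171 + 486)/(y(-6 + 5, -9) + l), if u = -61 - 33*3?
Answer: -657/80 ≈ -8.2125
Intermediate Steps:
u = -160 (u = -61 - 1*99 = -61 - 99 = -160)
y(b, p) = p + 2*b
l = -69 (l = -160 - 1*(-91) = -160 + 91 = -69)
(171 + 486)/(y(-6 + 5, -9) + l) = (171 + 486)/((-9 + 2*(-6 + 5)) - 69) = 657/((-9 + 2*(-1)) - 69) = 657/((-9 - 2) - 69) = 657/(-11 - 69) = 657/(-80) = 657*(-1/80) = -657/80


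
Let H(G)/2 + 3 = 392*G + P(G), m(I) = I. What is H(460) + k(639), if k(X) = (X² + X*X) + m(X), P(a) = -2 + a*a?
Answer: 1601111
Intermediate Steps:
P(a) = -2 + a²
k(X) = X + 2*X² (k(X) = (X² + X*X) + X = (X² + X²) + X = 2*X² + X = X + 2*X²)
H(G) = -10 + 2*G² + 784*G (H(G) = -6 + 2*(392*G + (-2 + G²)) = -6 + 2*(-2 + G² + 392*G) = -6 + (-4 + 2*G² + 784*G) = -10 + 2*G² + 784*G)
H(460) + k(639) = (-10 + 2*460² + 784*460) + 639*(1 + 2*639) = (-10 + 2*211600 + 360640) + 639*(1 + 1278) = (-10 + 423200 + 360640) + 639*1279 = 783830 + 817281 = 1601111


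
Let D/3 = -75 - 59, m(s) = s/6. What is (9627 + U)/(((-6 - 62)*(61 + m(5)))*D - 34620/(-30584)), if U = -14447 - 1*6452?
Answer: -86185712/12923858951 ≈ -0.0066687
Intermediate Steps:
m(s) = s/6 (m(s) = s*(⅙) = s/6)
D = -402 (D = 3*(-75 - 59) = 3*(-134) = -402)
U = -20899 (U = -14447 - 6452 = -20899)
(9627 + U)/(((-6 - 62)*(61 + m(5)))*D - 34620/(-30584)) = (9627 - 20899)/(((-6 - 62)*(61 + (⅙)*5))*(-402) - 34620/(-30584)) = -11272/(-68*(61 + ⅚)*(-402) - 34620*(-1/30584)) = -11272/(-68*371/6*(-402) + 8655/7646) = -11272/(-12614/3*(-402) + 8655/7646) = -11272/(1690276 + 8655/7646) = -11272/12923858951/7646 = -11272*7646/12923858951 = -86185712/12923858951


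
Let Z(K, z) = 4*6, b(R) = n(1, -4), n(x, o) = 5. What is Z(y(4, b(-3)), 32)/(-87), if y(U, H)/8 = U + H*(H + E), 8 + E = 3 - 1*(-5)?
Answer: -8/29 ≈ -0.27586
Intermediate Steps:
E = 0 (E = -8 + (3 - 1*(-5)) = -8 + (3 + 5) = -8 + 8 = 0)
b(R) = 5
y(U, H) = 8*U + 8*H² (y(U, H) = 8*(U + H*(H + 0)) = 8*(U + H*H) = 8*(U + H²) = 8*U + 8*H²)
Z(K, z) = 24
Z(y(4, b(-3)), 32)/(-87) = 24/(-87) = 24*(-1/87) = -8/29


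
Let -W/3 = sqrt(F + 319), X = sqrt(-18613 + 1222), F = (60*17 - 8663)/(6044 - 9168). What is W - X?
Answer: -3*sqrt(784279419)/1562 - I*sqrt(17391) ≈ -53.787 - 131.88*I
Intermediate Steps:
F = 7643/3124 (F = (1020 - 8663)/(-3124) = -7643*(-1/3124) = 7643/3124 ≈ 2.4465)
X = I*sqrt(17391) (X = sqrt(-17391) = I*sqrt(17391) ≈ 131.88*I)
W = -3*sqrt(784279419)/1562 (W = -3*sqrt(7643/3124 + 319) = -3*sqrt(784279419)/1562 ≈ -53.787)
W - X = -3*sqrt(784279419)/1562 - I*sqrt(17391)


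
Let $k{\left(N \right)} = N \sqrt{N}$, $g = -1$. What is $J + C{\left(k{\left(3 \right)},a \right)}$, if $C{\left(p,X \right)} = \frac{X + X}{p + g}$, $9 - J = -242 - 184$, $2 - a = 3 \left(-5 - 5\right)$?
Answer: $\frac{5687}{13} + \frac{96 \sqrt{3}}{13} \approx 450.25$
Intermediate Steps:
$a = 32$ ($a = 2 - 3 \left(-5 - 5\right) = 2 - 3 \left(-10\right) = 2 - -30 = 2 + 30 = 32$)
$J = 435$ ($J = 9 - \left(-242 - 184\right) = 9 - -426 = 9 + 426 = 435$)
$k{\left(N \right)} = N^{\frac{3}{2}}$
$C{\left(p,X \right)} = \frac{2 X}{-1 + p}$ ($C{\left(p,X \right)} = \frac{X + X}{p - 1} = \frac{2 X}{-1 + p}$)
$J + C{\left(k{\left(3 \right)},a \right)} = 435 + 2 \cdot 32 \frac{1}{-1 + 3^{\frac{3}{2}}} = 435 + 2 \cdot 32 \frac{1}{-1 + 3 \sqrt{3}} = 435 + \frac{64}{-1 + 3 \sqrt{3}}$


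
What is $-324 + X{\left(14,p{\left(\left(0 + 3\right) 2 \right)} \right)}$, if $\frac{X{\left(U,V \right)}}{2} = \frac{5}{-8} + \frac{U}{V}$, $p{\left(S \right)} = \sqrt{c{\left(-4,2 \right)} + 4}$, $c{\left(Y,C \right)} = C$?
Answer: $- \frac{1301}{4} + \frac{14 \sqrt{6}}{3} \approx -313.82$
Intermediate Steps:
$p{\left(S \right)} = \sqrt{6}$ ($p{\left(S \right)} = \sqrt{2 + 4} = \sqrt{6}$)
$X{\left(U,V \right)} = - \frac{5}{4} + \frac{2 U}{V}$ ($X{\left(U,V \right)} = 2 \left(\frac{5}{-8} + \frac{U}{V}\right) = 2 \left(5 \left(- \frac{1}{8}\right) + \frac{U}{V}\right) = 2 \left(- \frac{5}{8} + \frac{U}{V}\right) = - \frac{5}{4} + \frac{2 U}{V}$)
$-324 + X{\left(14,p{\left(\left(0 + 3\right) 2 \right)} \right)} = -324 - \left(\frac{5}{4} - \frac{28}{\sqrt{6}}\right) = -324 - \left(\frac{5}{4} - 28 \frac{\sqrt{6}}{6}\right) = -324 - \left(\frac{5}{4} - \frac{14 \sqrt{6}}{3}\right) = - \frac{1301}{4} + \frac{14 \sqrt{6}}{3}$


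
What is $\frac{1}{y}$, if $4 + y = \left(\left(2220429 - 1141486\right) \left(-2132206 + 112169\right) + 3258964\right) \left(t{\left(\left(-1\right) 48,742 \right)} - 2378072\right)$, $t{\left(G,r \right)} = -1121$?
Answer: $\frac{1}{5185454764458064907} \approx 1.9285 \cdot 10^{-19}$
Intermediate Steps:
$y = 5185454764458064907$ ($y = -4 + \left(\left(2220429 - 1141486\right) \left(-2132206 + 112169\right) + 3258964\right) \left(-1121 - 2378072\right) = -4 + \left(1078943 \left(-2020037\right) + 3258964\right) \left(-2379193\right) = -4 + \left(-2179504780891 + 3258964\right) \left(-2379193\right) = -4 - -5185454764458064911 = -4 + 5185454764458064911 = 5185454764458064907$)
$\frac{1}{y} = \frac{1}{5185454764458064907}$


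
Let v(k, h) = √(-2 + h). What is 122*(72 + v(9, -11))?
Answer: 8784 + 122*I*√13 ≈ 8784.0 + 439.88*I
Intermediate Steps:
122*(72 + v(9, -11)) = 122*(72 + √(-2 - 11)) = 122*(72 + √(-13)) = 122*(72 + I*√13) = 8784 + 122*I*√13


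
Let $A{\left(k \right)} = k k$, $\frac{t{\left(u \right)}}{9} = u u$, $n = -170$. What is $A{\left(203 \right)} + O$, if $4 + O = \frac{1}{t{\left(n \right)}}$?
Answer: $\frac{10717420501}{260100} \approx 41205.0$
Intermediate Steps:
$t{\left(u \right)} = 9 u^{2}$ ($t{\left(u \right)} = 9 u u = 9 u^{2}$)
$O = - \frac{1040399}{260100}$ ($O = -4 + \frac{1}{9 \left(-170\right)^{2}} = -4 + \frac{1}{9 \cdot 28900} = -4 + \frac{1}{260100} = - \frac{1040399}{260100} \approx -4.0$)
$A{\left(k \right)} = k^{2}$
$A{\left(203 \right)} + O = 203^{2} - \frac{1040399}{260100} = 41209 - \frac{1040399}{260100} = \frac{10717420501}{260100}$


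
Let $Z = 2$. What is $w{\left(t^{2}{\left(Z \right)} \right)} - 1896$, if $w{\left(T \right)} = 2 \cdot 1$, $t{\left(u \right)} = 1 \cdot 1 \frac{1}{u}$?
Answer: $-1894$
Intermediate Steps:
$t{\left(u \right)} = \frac{1}{u}$ ($t{\left(u \right)} = 1 \frac{1}{u} = \frac{1}{u}$)
$w{\left(T \right)} = 2$
$w{\left(t^{2}{\left(Z \right)} \right)} - 1896 = 2 - 1896 = -1894$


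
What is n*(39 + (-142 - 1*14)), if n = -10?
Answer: 1170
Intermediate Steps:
n*(39 + (-142 - 1*14)) = -10*(39 + (-142 - 1*14)) = -10*(39 + (-142 - 14)) = -10*(39 - 156) = -10*(-117) = 1170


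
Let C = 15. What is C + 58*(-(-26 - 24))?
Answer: 2915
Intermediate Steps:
C + 58*(-(-26 - 24)) = 15 + 58*(-(-26 - 24)) = 15 + 58*(-1*(-50)) = 15 + 58*50 = 15 + 2900 = 2915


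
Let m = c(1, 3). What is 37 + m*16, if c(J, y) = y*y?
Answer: 181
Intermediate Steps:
c(J, y) = y²
m = 9 (m = 3² = 9)
37 + m*16 = 37 + 9*16 = 37 + 144 = 181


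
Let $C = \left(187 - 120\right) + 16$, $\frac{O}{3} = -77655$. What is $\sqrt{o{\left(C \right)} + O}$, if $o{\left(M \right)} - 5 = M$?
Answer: $i \sqrt{232877} \approx 482.57 i$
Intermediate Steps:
$O = -232965$ ($O = 3 \left(-77655\right) = -232965$)
$C = 83$ ($C = 67 + 16 = 83$)
$o{\left(M \right)} = 5 + M$
$\sqrt{o{\left(C \right)} + O} = \sqrt{\left(5 + 83\right) - 232965} = \sqrt{88 - 232965} = \sqrt{-232877} = i \sqrt{232877}$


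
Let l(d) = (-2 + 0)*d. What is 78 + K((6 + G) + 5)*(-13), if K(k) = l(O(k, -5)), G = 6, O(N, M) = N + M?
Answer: 390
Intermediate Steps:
O(N, M) = M + N
l(d) = -2*d
K(k) = 10 - 2*k (K(k) = -2*(-5 + k) = 10 - 2*k)
78 + K((6 + G) + 5)*(-13) = 78 + (10 - 2*((6 + 6) + 5))*(-13) = 78 + (10 - 2*(12 + 5))*(-13) = 78 + (10 - 2*17)*(-13) = 78 + (10 - 34)*(-13) = 78 - 24*(-13) = 78 + 312 = 390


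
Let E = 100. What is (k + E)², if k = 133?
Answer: 54289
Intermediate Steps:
(k + E)² = (133 + 100)² = 233² = 54289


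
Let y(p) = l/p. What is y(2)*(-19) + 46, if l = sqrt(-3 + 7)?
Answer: 27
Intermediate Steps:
l = 2 (l = sqrt(4) = 2)
y(p) = 2/p
y(2)*(-19) + 46 = (2/2)*(-19) + 46 = (2*(1/2))*(-19) + 46 = 1*(-19) + 46 = -19 + 46 = 27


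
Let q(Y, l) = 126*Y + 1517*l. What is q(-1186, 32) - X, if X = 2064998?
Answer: -2165890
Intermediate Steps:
q(-1186, 32) - X = (126*(-1186) + 1517*32) - 1*2064998 = (-149436 + 48544) - 2064998 = -100892 - 2064998 = -2165890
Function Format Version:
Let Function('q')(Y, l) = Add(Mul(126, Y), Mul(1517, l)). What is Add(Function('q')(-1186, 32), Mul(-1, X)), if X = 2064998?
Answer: -2165890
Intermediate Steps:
Add(Function('q')(-1186, 32), Mul(-1, X)) = Add(Add(Mul(126, -1186), Mul(1517, 32)), Mul(-1, 2064998)) = Add(Add(-149436, 48544), -2064998) = Add(-100892, -2064998) = -2165890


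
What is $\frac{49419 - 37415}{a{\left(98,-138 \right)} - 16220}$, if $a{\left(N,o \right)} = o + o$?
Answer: $- \frac{3001}{4124} \approx -0.72769$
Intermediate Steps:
$a{\left(N,o \right)} = 2 o$
$\frac{49419 - 37415}{a{\left(98,-138 \right)} - 16220} = \frac{49419 - 37415}{2 \left(-138\right) - 16220} = \frac{12004}{-276 - 16220} = \frac{12004}{-16496} = 12004 \left(- \frac{1}{16496}\right) = - \frac{3001}{4124}$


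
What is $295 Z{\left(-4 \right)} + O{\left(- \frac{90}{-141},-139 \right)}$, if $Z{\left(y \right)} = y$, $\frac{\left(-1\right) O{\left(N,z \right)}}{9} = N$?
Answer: $- \frac{55730}{47} \approx -1185.7$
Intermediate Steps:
$O{\left(N,z \right)} = - 9 N$
$295 Z{\left(-4 \right)} + O{\left(- \frac{90}{-141},-139 \right)} = 295 \left(-4\right) - 9 \left(- \frac{90}{-141}\right) = -1180 - 9 \left(\left(-90\right) \left(- \frac{1}{141}\right)\right) = -1180 - \frac{270}{47} = - \frac{55730}{47}$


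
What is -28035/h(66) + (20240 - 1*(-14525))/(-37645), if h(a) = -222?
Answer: 69843983/557146 ≈ 125.36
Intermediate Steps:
-28035/h(66) + (20240 - 1*(-14525))/(-37645) = -28035/(-222) + (20240 - 1*(-14525))/(-37645) = -28035*(-1/222) + (20240 + 14525)*(-1/37645) = 9345/74 + 34765*(-1/37645) = 9345/74 - 6953/7529 = 69843983/557146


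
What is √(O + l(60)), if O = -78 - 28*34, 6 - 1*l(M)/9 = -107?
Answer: I*√13 ≈ 3.6056*I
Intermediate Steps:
l(M) = 1017 (l(M) = 54 - 9*(-107) = 54 + 963 = 1017)
O = -1030 (O = -78 - 952 = -1030)
√(O + l(60)) = √(-1030 + 1017) = √(-13) = I*√13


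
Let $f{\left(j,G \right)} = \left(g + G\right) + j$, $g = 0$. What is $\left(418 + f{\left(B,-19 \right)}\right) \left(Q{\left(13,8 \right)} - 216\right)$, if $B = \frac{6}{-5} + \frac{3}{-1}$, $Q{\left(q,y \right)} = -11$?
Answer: $- \frac{448098}{5} \approx -89620.0$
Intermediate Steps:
$B = - \frac{21}{5}$ ($B = 6 \left(- \frac{1}{5}\right) + 3 \left(-1\right) = - \frac{6}{5} - 3 = - \frac{21}{5} \approx -4.2$)
$f{\left(j,G \right)} = G + j$ ($f{\left(j,G \right)} = \left(0 + G\right) + j = G + j$)
$\left(418 + f{\left(B,-19 \right)}\right) \left(Q{\left(13,8 \right)} - 216\right) = \left(418 - \frac{116}{5}\right) \left(-11 - 216\right) = \left(418 - \frac{116}{5}\right) \left(-227\right) = \frac{1974}{5} \left(-227\right) = - \frac{448098}{5}$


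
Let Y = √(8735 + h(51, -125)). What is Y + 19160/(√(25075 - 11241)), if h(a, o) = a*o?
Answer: 2*√590 + 9580*√13834/6917 ≈ 211.48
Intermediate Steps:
Y = 2*√590 (Y = √(8735 + 51*(-125)) = √(8735 - 6375) = √2360 = 2*√590 ≈ 48.580)
Y + 19160/(√(25075 - 11241)) = 2*√590 + 19160/(√(25075 - 11241)) = 2*√590 + 19160/(√13834) = 2*√590 + 19160*(√13834/13834) = 2*√590 + 9580*√13834/6917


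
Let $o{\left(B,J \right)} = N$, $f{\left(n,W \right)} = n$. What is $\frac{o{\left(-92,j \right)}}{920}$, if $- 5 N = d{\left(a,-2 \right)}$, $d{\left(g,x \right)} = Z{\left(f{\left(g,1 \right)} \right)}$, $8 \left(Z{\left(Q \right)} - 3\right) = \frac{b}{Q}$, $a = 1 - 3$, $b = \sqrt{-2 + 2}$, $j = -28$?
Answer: $- \frac{3}{4600} \approx -0.00065217$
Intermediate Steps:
$b = 0$ ($b = \sqrt{0} = 0$)
$a = -2$ ($a = 1 - 3 = -2$)
$Z{\left(Q \right)} = 3$ ($Z{\left(Q \right)} = 3 + \frac{0 \frac{1}{Q}}{8} = 3 + \frac{1}{8} \cdot 0 = 3 + 0 = 3$)
$d{\left(g,x \right)} = 3$
$N = - \frac{3}{5}$ ($N = \left(- \frac{1}{5}\right) 3 = - \frac{3}{5} \approx -0.6$)
$o{\left(B,J \right)} = - \frac{3}{5}$
$\frac{o{\left(-92,j \right)}}{920} = - \frac{3}{5 \cdot 920} = \left(- \frac{3}{5}\right) \frac{1}{920} = - \frac{3}{4600}$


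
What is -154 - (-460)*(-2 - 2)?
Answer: -1994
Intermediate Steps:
-154 - (-460)*(-2 - 2) = -154 - (-460)*(-4) = -154 - 115*16 = -154 - 1840 = -1994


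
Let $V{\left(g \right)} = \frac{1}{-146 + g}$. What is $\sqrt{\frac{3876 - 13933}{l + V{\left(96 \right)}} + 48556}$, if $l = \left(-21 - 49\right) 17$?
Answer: $\frac{\sqrt{171936077290406}}{59501} \approx 220.37$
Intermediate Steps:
$l = -1190$ ($l = \left(-70\right) 17 = -1190$)
$\sqrt{\frac{3876 - 13933}{l + V{\left(96 \right)}} + 48556} = \sqrt{\frac{3876 - 13933}{-1190 + \frac{1}{-146 + 96}} + 48556} = \sqrt{- \frac{10057}{-1190 + \frac{1}{-50}} + 48556} = \sqrt{- \frac{10057}{-1190 - \frac{1}{50}} + 48556} = \sqrt{- \frac{10057}{- \frac{59501}{50}} + 48556} = \sqrt{\left(-10057\right) \left(- \frac{50}{59501}\right) + 48556} = \sqrt{\frac{502850}{59501} + 48556} = \sqrt{\frac{2889633406}{59501}} = \frac{\sqrt{171936077290406}}{59501}$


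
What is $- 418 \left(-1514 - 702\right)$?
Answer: $926288$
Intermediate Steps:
$- 418 \left(-1514 - 702\right) = \left(-418\right) \left(-2216\right) = 926288$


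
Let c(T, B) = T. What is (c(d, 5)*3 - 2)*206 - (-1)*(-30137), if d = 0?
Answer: -30549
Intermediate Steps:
(c(d, 5)*3 - 2)*206 - (-1)*(-30137) = (0*3 - 2)*206 - (-1)*(-30137) = (0 - 2)*206 - 1*30137 = -2*206 - 30137 = -412 - 30137 = -30549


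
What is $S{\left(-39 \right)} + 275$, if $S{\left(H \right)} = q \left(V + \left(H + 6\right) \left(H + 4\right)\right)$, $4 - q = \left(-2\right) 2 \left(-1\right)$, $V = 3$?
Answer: $275$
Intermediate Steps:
$q = 0$ ($q = 4 - \left(-2\right) 2 \left(-1\right) = 4 - \left(-4\right) \left(-1\right) = 4 - 4 = 0$)
$S{\left(H \right)} = 0$ ($S{\left(H \right)} = 0 \left(3 + \left(H + 6\right) \left(H + 4\right)\right) = 0 \left(3 + \left(6 + H\right) \left(4 + H\right)\right) = 0 \left(3 + \left(4 + H\right) \left(6 + H\right)\right) = 0$)
$S{\left(-39 \right)} + 275 = 0 + 275 = 275$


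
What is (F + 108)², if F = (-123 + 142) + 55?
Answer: 33124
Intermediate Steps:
F = 74 (F = 19 + 55 = 74)
(F + 108)² = (74 + 108)² = 182² = 33124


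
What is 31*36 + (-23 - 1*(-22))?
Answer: 1115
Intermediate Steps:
31*36 + (-23 - 1*(-22)) = 1116 + (-23 + 22) = 1116 - 1 = 1115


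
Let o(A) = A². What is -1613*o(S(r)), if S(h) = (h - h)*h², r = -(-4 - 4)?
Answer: 0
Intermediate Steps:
r = 8 (r = -1*(-8) = 8)
S(h) = 0 (S(h) = 0*h² = 0)
-1613*o(S(r)) = -1613*0² = -1613*0 = 0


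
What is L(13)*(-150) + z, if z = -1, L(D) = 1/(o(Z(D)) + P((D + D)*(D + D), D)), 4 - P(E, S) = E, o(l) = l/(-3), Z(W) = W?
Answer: -1579/2029 ≈ -0.77822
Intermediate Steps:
o(l) = -l/3 (o(l) = l*(-⅓) = -l/3)
P(E, S) = 4 - E
L(D) = 1/(4 - 4*D² - D/3) (L(D) = 1/(-D/3 + (4 - (D + D)*(D + D))) = 1/(-D/3 + (4 - 2*D*2*D)) = 1/(-D/3 + (4 - 4*D²)) = 1/(4 - 4*D² - D/3))
L(13)*(-150) + z = -3/(-12 + 13 + 12*13²)*(-150) - 1 = -3/(-12 + 13 + 12*169)*(-150) - 1 = -3/(-12 + 13 + 2028)*(-150) - 1 = -3/2029*(-150) - 1 = 450/2029 - 1 = -1579/2029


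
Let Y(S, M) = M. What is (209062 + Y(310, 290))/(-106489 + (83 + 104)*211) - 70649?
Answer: -197331380/2793 ≈ -70652.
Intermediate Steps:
(209062 + Y(310, 290))/(-106489 + (83 + 104)*211) - 70649 = (209062 + 290)/(-106489 + (83 + 104)*211) - 70649 = 209352/(-106489 + 187*211) - 70649 = 209352/(-106489 + 39457) - 70649 = 209352/(-67032) - 70649 = 209352*(-1/67032) - 70649 = -8723/2793 - 70649 = -197331380/2793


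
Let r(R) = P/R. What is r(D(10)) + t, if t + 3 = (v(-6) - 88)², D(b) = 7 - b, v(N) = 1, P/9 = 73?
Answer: 7347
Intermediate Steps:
P = 657 (P = 9*73 = 657)
t = 7566 (t = -3 + (1 - 88)² = -3 + (-87)² = -3 + 7569 = 7566)
r(R) = 657/R
r(D(10)) + t = 657/(7 - 1*10) + 7566 = 657/(7 - 10) + 7566 = 657/(-3) + 7566 = 657*(-⅓) + 7566 = -219 + 7566 = 7347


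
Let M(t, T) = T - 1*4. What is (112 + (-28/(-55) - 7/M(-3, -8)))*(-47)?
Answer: -3508127/660 ≈ -5315.3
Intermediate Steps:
M(t, T) = -4 + T (M(t, T) = T - 4 = -4 + T)
(112 + (-28/(-55) - 7/M(-3, -8)))*(-47) = (112 + (-28/(-55) - 7/(-4 - 8)))*(-47) = (112 + (-28*(-1/55) - 7/(-12)))*(-47) = (112 + (28/55 - 7*(-1/12)))*(-47) = (112 + (28/55 + 7/12))*(-47) = (112 + 721/660)*(-47) = (74641/660)*(-47) = -3508127/660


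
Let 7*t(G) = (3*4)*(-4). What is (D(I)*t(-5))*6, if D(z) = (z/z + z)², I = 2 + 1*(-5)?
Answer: -1152/7 ≈ -164.57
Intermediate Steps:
I = -3 (I = 2 - 5 = -3)
t(G) = -48/7 (t(G) = ((3*4)*(-4))/7 = (12*(-4))/7 = (⅐)*(-48) = -48/7)
D(z) = (1 + z)²
(D(I)*t(-5))*6 = ((1 - 3)²*(-48/7))*6 = ((-2)²*(-48/7))*6 = (4*(-48/7))*6 = -192/7*6 = -1152/7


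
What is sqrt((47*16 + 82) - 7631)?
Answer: I*sqrt(6797) ≈ 82.444*I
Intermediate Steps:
sqrt((47*16 + 82) - 7631) = sqrt((752 + 82) - 7631) = sqrt(834 - 7631) = sqrt(-6797) = I*sqrt(6797)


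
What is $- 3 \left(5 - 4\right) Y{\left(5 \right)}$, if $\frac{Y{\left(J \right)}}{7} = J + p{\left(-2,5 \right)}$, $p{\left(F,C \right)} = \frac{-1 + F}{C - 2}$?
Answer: $-84$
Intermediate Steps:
$p{\left(F,C \right)} = \frac{-1 + F}{-2 + C}$
$Y{\left(J \right)} = -7 + 7 J$ ($Y{\left(J \right)} = 7 \left(J + \frac{-1 - 2}{-2 + 5}\right) = 7 \left(J + \frac{1}{3} \left(-3\right)\right) = 7 \left(J - 1\right) = 7 \left(-1 + J\right) = -7 + 7 J$)
$- 3 \left(5 - 4\right) Y{\left(5 \right)} = - 3 \left(5 - 4\right) \left(-7 + 7 \cdot 5\right) = \left(-3\right) 1 \left(-7 + 35\right) = \left(-3\right) 28 = -84$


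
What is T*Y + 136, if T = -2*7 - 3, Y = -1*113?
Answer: 2057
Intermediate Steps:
Y = -113
T = -17 (T = -14 - 3 = -17)
T*Y + 136 = -17*(-113) + 136 = 1921 + 136 = 2057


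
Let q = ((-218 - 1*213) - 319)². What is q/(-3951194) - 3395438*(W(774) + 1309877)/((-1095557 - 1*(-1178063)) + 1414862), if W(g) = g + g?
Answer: -4398530890618326275/1479097864348 ≈ -2.9738e+6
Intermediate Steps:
W(g) = 2*g
q = 562500 (q = ((-218 - 213) - 319)² = (-431 - 319)² = (-750)² = 562500)
q/(-3951194) - 3395438*(W(774) + 1309877)/((-1095557 - 1*(-1178063)) + 1414862) = 562500/(-3951194) - 3395438*(2*774 + 1309877)/((-1095557 - 1*(-1178063)) + 1414862) = 562500*(-1/3951194) - 3395438*(1548 + 1309877)/((-1095557 + 1178063) + 1414862) = -281250/1975597 - 3395438*1311425/(82506 + 1414862) = -281250/1975597 - 3395438/(1497368*(1/1311425)) = -281250/1975597 - 3395438/1497368/1311425 = -281250/1975597 - 3395438*1311425/1497368 = -281250/1975597 - 2226431139575/748684 = -4398530890618326275/1479097864348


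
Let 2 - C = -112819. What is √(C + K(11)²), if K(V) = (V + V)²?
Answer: √347077 ≈ 589.13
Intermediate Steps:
C = 112821 (C = 2 - 1*(-112819) = 2 + 112819 = 112821)
K(V) = 4*V² (K(V) = (2*V)² = 4*V²)
√(C + K(11)²) = √(112821 + (4*11²)²) = √(112821 + (4*121)²) = √(112821 + 484²) = √(112821 + 234256) = √347077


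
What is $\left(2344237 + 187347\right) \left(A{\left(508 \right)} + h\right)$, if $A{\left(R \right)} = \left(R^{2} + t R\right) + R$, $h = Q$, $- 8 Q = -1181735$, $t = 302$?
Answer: $1416939906272$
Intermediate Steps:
$Q = \frac{1181735}{8}$ ($Q = \left(- \frac{1}{8}\right) \left(-1181735\right) = \frac{1181735}{8} \approx 1.4772 \cdot 10^{5}$)
$h = \frac{1181735}{8} \approx 1.4772 \cdot 10^{5}$
$A{\left(R \right)} = R^{2} + 303 R$ ($A{\left(R \right)} = \left(R^{2} + 302 R\right) + R = R^{2} + 303 R$)
$\left(2344237 + 187347\right) \left(A{\left(508 \right)} + h\right) = \left(2344237 + 187347\right) \left(508 \left(303 + 508\right) + \frac{1181735}{8}\right) = 2531584 \left(508 \cdot 811 + \frac{1181735}{8}\right) = 2531584 \left(411988 + \frac{1181735}{8}\right) = 2531584 \cdot \frac{4477639}{8} = 1416939906272$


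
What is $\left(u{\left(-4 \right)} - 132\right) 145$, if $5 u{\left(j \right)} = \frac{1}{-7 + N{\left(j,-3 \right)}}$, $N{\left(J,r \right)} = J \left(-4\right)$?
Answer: $- \frac{172231}{9} \approx -19137.0$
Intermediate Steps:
$N{\left(J,r \right)} = - 4 J$
$u{\left(j \right)} = \frac{1}{5 \left(-7 - 4 j\right)}$
$\left(u{\left(-4 \right)} - 132\right) 145 = \left(- \frac{1}{35 + 20 \left(-4\right)} - 132\right) 145 = \left(- \frac{1}{35 - 80} - 132\right) 145 = \left(- \frac{1}{-45} - 132\right) 145 = \left(\left(-1\right) \left(- \frac{1}{45}\right) - 132\right) 145 = \left(\frac{1}{45} - 132\right) 145 = \left(- \frac{5939}{45}\right) 145 = - \frac{172231}{9}$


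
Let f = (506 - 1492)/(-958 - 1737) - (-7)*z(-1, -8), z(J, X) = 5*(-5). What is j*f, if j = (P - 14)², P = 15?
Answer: -470639/2695 ≈ -174.63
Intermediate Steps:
z(J, X) = -25
j = 1 (j = (15 - 14)² = 1² = 1)
f = -470639/2695 (f = (506 - 1492)/(-958 - 1737) - (-7)*(-25) = -986/(-2695) - 1*175 = -986*(-1/2695) - 175 = 986/2695 - 175 = -470639/2695 ≈ -174.63)
j*f = 1*(-470639/2695) = -470639/2695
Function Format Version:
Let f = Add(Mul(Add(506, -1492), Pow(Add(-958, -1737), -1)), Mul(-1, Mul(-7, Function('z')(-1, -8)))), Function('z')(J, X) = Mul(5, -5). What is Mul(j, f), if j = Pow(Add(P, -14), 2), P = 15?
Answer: Rational(-470639, 2695) ≈ -174.63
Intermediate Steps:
Function('z')(J, X) = -25
j = 1 (j = Pow(Add(15, -14), 2) = Pow(1, 2) = 1)
f = Rational(-470639, 2695) (f = Add(Mul(Add(506, -1492), Pow(Add(-958, -1737), -1)), Mul(-1, Mul(-7, -25))) = Add(Mul(-986, Pow(-2695, -1)), Mul(-1, 175)) = Add(Mul(-986, Rational(-1, 2695)), -175) = Add(Rational(986, 2695), -175) = Rational(-470639, 2695) ≈ -174.63)
Mul(j, f) = Mul(1, Rational(-470639, 2695)) = Rational(-470639, 2695)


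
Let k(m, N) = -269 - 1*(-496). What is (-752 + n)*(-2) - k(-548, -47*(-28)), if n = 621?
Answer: 35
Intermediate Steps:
k(m, N) = 227 (k(m, N) = -269 + 496 = 227)
(-752 + n)*(-2) - k(-548, -47*(-28)) = (-752 + 621)*(-2) - 1*227 = -131*(-2) - 227 = 262 - 227 = 35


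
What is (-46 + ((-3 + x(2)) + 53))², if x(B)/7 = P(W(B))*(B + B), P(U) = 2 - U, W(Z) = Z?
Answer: 16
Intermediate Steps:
x(B) = 14*B*(2 - B) (x(B) = 7*((2 - B)*(B + B)) = 7*((2 - B)*(2*B)) = 7*(2*B*(2 - B)) = 14*B*(2 - B))
(-46 + ((-3 + x(2)) + 53))² = (-46 + ((-3 + 14*2*(2 - 1*2)) + 53))² = (-46 + ((-3 + 14*2*(2 - 2)) + 53))² = (-46 + ((-3 + 14*2*0) + 53))² = (-46 + ((-3 + 0) + 53))² = (-46 + (-3 + 53))² = (-46 + 50)² = 4² = 16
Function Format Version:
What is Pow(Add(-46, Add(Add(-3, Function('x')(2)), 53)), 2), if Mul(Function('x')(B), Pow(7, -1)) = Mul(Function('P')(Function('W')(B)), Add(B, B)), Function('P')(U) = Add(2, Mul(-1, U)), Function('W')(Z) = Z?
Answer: 16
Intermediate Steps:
Function('x')(B) = Mul(14, B, Add(2, Mul(-1, B))) (Function('x')(B) = Mul(7, Mul(Add(2, Mul(-1, B)), Add(B, B))) = Mul(7, Mul(Add(2, Mul(-1, B)), Mul(2, B))) = Mul(7, Mul(2, B, Add(2, Mul(-1, B)))) = Mul(14, B, Add(2, Mul(-1, B))))
Pow(Add(-46, Add(Add(-3, Function('x')(2)), 53)), 2) = Pow(Add(-46, Add(Add(-3, Mul(14, 2, Add(2, Mul(-1, 2)))), 53)), 2) = Pow(Add(-46, Add(Add(-3, Mul(14, 2, Add(2, -2))), 53)), 2) = Pow(Add(-46, Add(Add(-3, Mul(14, 2, 0)), 53)), 2) = Pow(Add(-46, Add(Add(-3, 0), 53)), 2) = Pow(Add(-46, Add(-3, 53)), 2) = Pow(Add(-46, 50), 2) = Pow(4, 2) = 16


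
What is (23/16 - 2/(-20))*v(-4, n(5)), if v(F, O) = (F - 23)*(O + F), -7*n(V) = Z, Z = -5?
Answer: 76383/560 ≈ 136.40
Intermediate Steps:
n(V) = 5/7 (n(V) = -⅐*(-5) = 5/7)
v(F, O) = (-23 + F)*(F + O)
(23/16 - 2/(-20))*v(-4, n(5)) = (23/16 - 2/(-20))*((-4)² - 23*(-4) - 23*5/7 - 4*5/7) = (23*(1/16) - 2*(-1/20))*(16 + 92 - 115/7 - 20/7) = (23/16 + ⅒)*(621/7) = (123/80)*(621/7) = 76383/560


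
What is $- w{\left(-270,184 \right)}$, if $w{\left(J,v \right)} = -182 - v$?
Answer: $366$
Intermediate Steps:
$- w{\left(-270,184 \right)} = - (-182 - 184) = \left(-1\right) \left(-366\right) = 366$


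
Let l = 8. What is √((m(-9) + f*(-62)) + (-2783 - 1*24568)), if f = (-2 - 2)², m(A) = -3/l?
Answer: I*√453494/4 ≈ 168.35*I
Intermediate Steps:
m(A) = -3/8
f = 16 (f = (-4)² = 16)
√((m(-9) + f*(-62)) + (-2783 - 1*24568)) = √((-3/8 + 16*(-62)) + (-2783 - 1*24568)) = √((-3/8 - 992) + (-2783 - 24568)) = √(-7939/8 - 27351) = √(-226747/8) = I*√453494/4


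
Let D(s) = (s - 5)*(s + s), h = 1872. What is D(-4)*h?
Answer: 134784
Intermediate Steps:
D(s) = 2*s*(-5 + s) (D(s) = (-5 + s)*(2*s) = 2*s*(-5 + s))
D(-4)*h = (2*(-4)*(-5 - 4))*1872 = (2*(-4)*(-9))*1872 = 72*1872 = 134784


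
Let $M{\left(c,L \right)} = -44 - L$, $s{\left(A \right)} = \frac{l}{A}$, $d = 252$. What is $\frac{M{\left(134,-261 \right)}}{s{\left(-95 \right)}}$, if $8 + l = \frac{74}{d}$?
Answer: $\frac{2597490}{971} \approx 2675.1$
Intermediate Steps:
$l = - \frac{971}{126}$ ($l = -8 + \frac{74}{252} = -8 + 74 \cdot \frac{1}{252} = -8 + \frac{37}{126} = - \frac{971}{126} \approx -7.7064$)
$s{\left(A \right)} = - \frac{971}{126 A}$
$\frac{M{\left(134,-261 \right)}}{s{\left(-95 \right)}} = \frac{-44 - -261}{\left(- \frac{971}{126}\right) \frac{1}{-95}} = \frac{-44 + 261}{\left(- \frac{971}{126}\right) \left(- \frac{1}{95}\right)} = \frac{217}{\frac{971}{11970}} = 217 \cdot \frac{11970}{971} = \frac{2597490}{971}$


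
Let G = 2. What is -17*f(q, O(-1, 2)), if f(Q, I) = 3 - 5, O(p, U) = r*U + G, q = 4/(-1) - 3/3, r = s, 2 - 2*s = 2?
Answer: 34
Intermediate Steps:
s = 0 (s = 1 - 1/2*2 = 1 - 1 = 0)
r = 0
q = -5 (q = 4*(-1) - 3*1/3 = -4 - 1 = -5)
O(p, U) = 2 (O(p, U) = 0*U + 2 = 0 + 2 = 2)
f(Q, I) = -2
-17*f(q, O(-1, 2)) = -17*(-2) = 34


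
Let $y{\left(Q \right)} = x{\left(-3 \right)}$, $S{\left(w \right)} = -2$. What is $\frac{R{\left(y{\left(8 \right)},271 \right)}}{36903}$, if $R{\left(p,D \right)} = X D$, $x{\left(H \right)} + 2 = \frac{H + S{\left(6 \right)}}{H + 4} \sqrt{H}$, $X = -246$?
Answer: $- \frac{22222}{12301} \approx -1.8065$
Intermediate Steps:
$x{\left(H \right)} = -2 + \frac{\sqrt{H} \left(-2 + H\right)}{4 + H}$ ($x{\left(H \right)} = -2 + \frac{H - 2}{H + 4} \sqrt{H} = -2 + \frac{-2 + H}{4 + H} \sqrt{H} = -2 + \frac{\sqrt{H} \left(-2 + H\right)}{4 + H}$)
$y{\left(Q \right)} = -2 - 5 i \sqrt{3}$ ($y{\left(Q \right)} = \frac{-8 + \left(-3\right)^{\frac{3}{2}} - -6 - 2 \sqrt{-3}}{4 - 3} = \frac{-8 - 3 i \sqrt{3} + 6 - 2 i \sqrt{3}}{1} = 1 \left(-8 - 3 i \sqrt{3} + 6 - 2 i \sqrt{3}\right) = 1 \left(-2 - 5 i \sqrt{3}\right) = -2 - 5 i \sqrt{3}$)
$R{\left(p,D \right)} = - 246 D$
$\frac{R{\left(y{\left(8 \right)},271 \right)}}{36903} = \frac{\left(-246\right) 271}{36903} = \left(-66666\right) \frac{1}{36903} = - \frac{22222}{12301}$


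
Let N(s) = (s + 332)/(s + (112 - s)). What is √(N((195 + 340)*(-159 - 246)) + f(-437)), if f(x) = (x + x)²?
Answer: √597364383/28 ≈ 872.89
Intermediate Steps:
f(x) = 4*x² (f(x) = (2*x)² = 4*x²)
N(s) = 83/28 + s/112 (N(s) = (332 + s)/112 = (332 + s)*(1/112) = 83/28 + s/112)
√(N((195 + 340)*(-159 - 246)) + f(-437)) = √((83/28 + ((195 + 340)*(-159 - 246))/112) + 4*(-437)²) = √((83/28 + (535*(-405))/112) + 4*190969) = √((83/28 + (1/112)*(-216675)) + 763876) = √((83/28 - 216675/112) + 763876) = √(-216343/112 + 763876) = √(85337769/112) = √597364383/28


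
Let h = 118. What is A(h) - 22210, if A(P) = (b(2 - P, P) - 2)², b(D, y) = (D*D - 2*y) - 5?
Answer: 174561159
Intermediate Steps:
b(D, y) = -5 + D² - 2*y (b(D, y) = (D² - 2*y) - 5 = -5 + D² - 2*y)
A(P) = (-7 + (2 - P)² - 2*P)² (A(P) = ((-5 + (2 - P)² - 2*P) - 2)² = (-7 + (2 - P)² - 2*P)²)
A(h) - 22210 = (7 - (-2 + 118)² + 2*118)² - 22210 = (7 - 1*116² + 236)² - 22210 = (7 - 1*13456 + 236)² - 22210 = (7 - 13456 + 236)² - 22210 = (-13213)² - 22210 = 174583369 - 22210 = 174561159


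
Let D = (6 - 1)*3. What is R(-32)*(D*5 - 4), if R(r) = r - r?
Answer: 0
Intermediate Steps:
D = 15 (D = 5*3 = 15)
R(r) = 0
R(-32)*(D*5 - 4) = 0*(15*5 - 4) = 0*(75 - 4) = 0*71 = 0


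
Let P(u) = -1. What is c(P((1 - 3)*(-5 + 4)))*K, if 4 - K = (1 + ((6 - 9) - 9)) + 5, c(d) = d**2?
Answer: 10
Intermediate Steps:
K = 10 (K = 4 - ((1 + ((6 - 9) - 9)) + 5) = 4 - ((1 + (-3 - 9)) + 5) = 4 - ((1 - 12) + 5) = 4 - (-11 + 5) = 4 - 1*(-6) = 4 + 6 = 10)
c(P((1 - 3)*(-5 + 4)))*K = (-1)**2*10 = 1*10 = 10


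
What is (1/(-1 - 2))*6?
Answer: -2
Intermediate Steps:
(1/(-1 - 2))*6 = (1/(-3))*6 = -⅓*1*6 = -⅓*6 = -2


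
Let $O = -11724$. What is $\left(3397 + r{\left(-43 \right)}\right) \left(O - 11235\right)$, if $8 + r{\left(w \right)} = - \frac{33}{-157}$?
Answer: $- \frac{12216621654}{157} \approx -7.7813 \cdot 10^{7}$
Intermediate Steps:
$r{\left(w \right)} = - \frac{1223}{157}$ ($r{\left(w \right)} = -8 - \frac{33}{-157} = -8 - - \frac{33}{157} = -8 + \frac{33}{157} = - \frac{1223}{157}$)
$\left(3397 + r{\left(-43 \right)}\right) \left(O - 11235\right) = \left(3397 - \frac{1223}{157}\right) \left(-11724 - 11235\right) = \frac{532106}{157} \left(-22959\right) = - \frac{12216621654}{157}$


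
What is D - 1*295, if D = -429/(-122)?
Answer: -35561/122 ≈ -291.48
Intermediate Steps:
D = 429/122 (D = -429*(-1/122) = 429/122 ≈ 3.5164)
D - 1*295 = 429/122 - 1*295 = 429/122 - 295 = -35561/122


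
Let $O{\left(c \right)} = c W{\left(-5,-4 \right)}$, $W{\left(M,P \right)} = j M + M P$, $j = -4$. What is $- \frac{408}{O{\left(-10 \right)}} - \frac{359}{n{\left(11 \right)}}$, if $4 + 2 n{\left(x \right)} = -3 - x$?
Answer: $\frac{18409}{450} \approx 40.909$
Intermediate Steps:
$n{\left(x \right)} = - \frac{7}{2} - \frac{x}{2}$ ($n{\left(x \right)} = -2 + \frac{-3 - x}{2} = -2 - \left(\frac{3}{2} + \frac{x}{2}\right) = - \frac{7}{2} - \frac{x}{2}$)
$W{\left(M,P \right)} = - 4 M + M P$
$O{\left(c \right)} = 40 c$ ($O{\left(c \right)} = c \left(- 5 \left(-4 - 4\right)\right) = c \left(\left(-5\right) \left(-8\right)\right) = c 40 = 40 c$)
$- \frac{408}{O{\left(-10 \right)}} - \frac{359}{n{\left(11 \right)}} = - \frac{408}{40 \left(-10\right)} - \frac{359}{- \frac{7}{2} - \frac{11}{2}} = - \frac{408}{-400} - \frac{359}{- \frac{7}{2} - \frac{11}{2}} = \left(-408\right) \left(- \frac{1}{400}\right) - \frac{359}{-9} = \frac{51}{50} - - \frac{359}{9} = \frac{51}{50} + \frac{359}{9} = \frac{18409}{450}$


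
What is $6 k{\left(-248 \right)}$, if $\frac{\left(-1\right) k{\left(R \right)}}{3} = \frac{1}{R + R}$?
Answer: $\frac{9}{248} \approx 0.03629$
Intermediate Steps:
$k{\left(R \right)} = - \frac{3}{2 R}$ ($k{\left(R \right)} = - \frac{3}{R + R} = - \frac{3}{2 R}$)
$6 k{\left(-248 \right)} = 6 \left(- \frac{3}{2 \left(-248\right)}\right) = 6 \left(\left(- \frac{3}{2}\right) \left(- \frac{1}{248}\right)\right) = 6 \cdot \frac{3}{496} = \frac{9}{248}$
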